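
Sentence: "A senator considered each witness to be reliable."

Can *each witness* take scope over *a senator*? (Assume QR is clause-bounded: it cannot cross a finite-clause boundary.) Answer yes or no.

Yes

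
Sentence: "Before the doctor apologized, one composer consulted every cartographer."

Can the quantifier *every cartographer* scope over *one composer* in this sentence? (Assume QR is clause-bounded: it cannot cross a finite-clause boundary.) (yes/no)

Although there is an adjunct clause, *every cartographer* is in the main clause, not inside the adjunct.
Nothing blocks QR of the lower DP to a position above the higher one, so inverse scope is available.

Yes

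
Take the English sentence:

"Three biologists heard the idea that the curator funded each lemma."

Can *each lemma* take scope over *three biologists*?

Structurally, *each lemma* is inside the complex NP *the idea that the curator funded each lemma*.
Noun-complement clauses are scope islands (the Complex NP Constraint): a quantifier inside one cannot scope into the matrix.
*each lemma* is confined to the island and cannot take scope over *three biologists*.

No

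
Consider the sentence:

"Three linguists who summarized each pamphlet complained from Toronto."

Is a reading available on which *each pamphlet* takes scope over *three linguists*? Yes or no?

*each pamphlet* sits inside the relative clause *who summarized each pamphlet*.
Quantifiers inside a relative clause are trapped there; the RC boundary blocks QR.
So the wide-scope reading for *each pamphlet* is blocked.

No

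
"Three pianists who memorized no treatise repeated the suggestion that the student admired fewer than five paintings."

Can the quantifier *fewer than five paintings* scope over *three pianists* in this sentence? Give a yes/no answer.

No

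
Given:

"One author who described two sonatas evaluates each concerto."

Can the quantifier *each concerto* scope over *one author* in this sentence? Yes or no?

Yes

The relative clause *who described two sonatas* modifies *one author*, but *each concerto* is not inside that relative clause — it is an argument of the matrix verb.
Nothing blocks QR of the lower DP to a position above the higher one, so inverse scope is available.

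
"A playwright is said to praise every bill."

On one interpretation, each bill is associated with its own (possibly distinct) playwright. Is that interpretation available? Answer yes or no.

This is the *every bill* > *a playwright* reading.
Raising constructions are monoclausal for scope purposes; *every bill* is not separated from *a playwright* by any island.
QR within a single clause is free, so the lower quantifier may take scope over the higher one.

Yes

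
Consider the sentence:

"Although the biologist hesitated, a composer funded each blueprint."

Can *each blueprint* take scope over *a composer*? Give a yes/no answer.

The adjunct island is irrelevant here — *each blueprint* and *a composer* are both in the matrix clause.
With no island boundary between them, the object can take inverse scope over the subject via ordinary QR within the clause.

Yes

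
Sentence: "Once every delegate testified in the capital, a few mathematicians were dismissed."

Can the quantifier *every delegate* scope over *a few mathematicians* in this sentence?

No

*every delegate* occurs within the adjunct clause *once every delegate testified in the capital*.
Adverbial clauses are not L-marked, so they are barriers for QR — the quantifier cannot escape the adjunct.
*every delegate* is confined to the island and cannot take scope over *a few mathematicians*.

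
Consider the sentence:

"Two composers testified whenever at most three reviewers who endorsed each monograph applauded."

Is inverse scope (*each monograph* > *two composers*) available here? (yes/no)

The target quantifier *each monograph* is part of the relative clause *who endorsed each monograph*, which is itself inside the adjunct *whenever at most three reviewers who endorsed each monograph applauded*.
Both the relative clause and the enclosing adjunct are scope islands; QR cannot cross either.
The inverse ordering *each monograph* > *two composers* is therefore underivable.

No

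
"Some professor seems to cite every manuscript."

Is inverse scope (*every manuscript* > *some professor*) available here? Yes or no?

Yes

Raising constructions are monoclausal for scope purposes; *every manuscript* is not separated from *some professor* by any island.
Clause-internal QR can adjoin the lower DP above the subject, yielding the inverse reading.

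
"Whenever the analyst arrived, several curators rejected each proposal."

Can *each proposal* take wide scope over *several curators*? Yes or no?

Yes

Although there is an adjunct clause, *each proposal* is in the main clause, not inside the adjunct.
QR within a single clause is free, so the lower quantifier may take scope over the higher one.
So *each proposal* > *several curators* is among the available readings.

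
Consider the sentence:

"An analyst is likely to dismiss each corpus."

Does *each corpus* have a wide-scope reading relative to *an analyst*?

Yes

*each corpus* is inside a raising infinitive, which is transparent to QR (no CP barrier), so it behaves as a matrix argument.
Nothing blocks QR of the lower DP to a position above the higher one, so inverse scope is available.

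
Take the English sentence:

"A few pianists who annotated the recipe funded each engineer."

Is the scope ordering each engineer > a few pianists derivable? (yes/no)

Yes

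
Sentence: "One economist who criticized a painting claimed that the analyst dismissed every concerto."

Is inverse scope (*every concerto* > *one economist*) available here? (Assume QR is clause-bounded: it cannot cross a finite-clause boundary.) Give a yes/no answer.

Structurally, *every concerto* is inside the finite complement clause *that the analyst dismissed every concerto*.
With QR restricted to its own tensed clause, the embedded quantifier cannot reach a matrix scope position.
*every concerto* is confined to the island and cannot take scope over *one economist*.

No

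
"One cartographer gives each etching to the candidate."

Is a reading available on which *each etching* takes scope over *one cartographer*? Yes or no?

*one cartographer* and *each etching* are co-arguments of the matrix verb, with nothing but a clause-internal boundary between them.
With no island boundary between them, the object can take inverse scope over the subject via ordinary QR within the clause.
Both orderings are possible: *one cartographer* > *each etching* and *each etching* > *one cartographer*.

Yes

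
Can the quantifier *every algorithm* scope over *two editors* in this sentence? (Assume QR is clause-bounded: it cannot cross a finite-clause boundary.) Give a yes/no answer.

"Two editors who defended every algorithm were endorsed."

*every algorithm* occurs within the relative clause *who defended every algorithm*.
The relative clause forms an island for QR, so the quantifier is confined to the head noun's restrictor.
So *every algorithm* cannot raise high enough to outscope *two editors*; only the surface ordering *two editors* > *every algorithm* is available.

No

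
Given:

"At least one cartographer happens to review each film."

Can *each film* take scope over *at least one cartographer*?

Raising constructions are monoclausal for scope purposes; *each film* is not separated from *at least one cartographer* by any island.
With no island boundary between them, the object can take inverse scope over the subject via ordinary QR within the clause.

Yes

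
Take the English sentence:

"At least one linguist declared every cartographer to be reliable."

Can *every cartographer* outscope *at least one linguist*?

*every cartographer* is an ECM subject; ECM complements are not islands, and the embedded quantifier may take matrix scope.
Nothing blocks QR of the lower DP to a position above the higher one, so inverse scope is available.
So *every cartographer* > *at least one linguist* is among the available readings.

Yes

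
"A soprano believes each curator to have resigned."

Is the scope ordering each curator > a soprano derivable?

Yes

This is an ECM construction: *each curator* is the infinitival subject, Case-marked by the matrix verb, and the infinitive is transparent for QR.
QR within a single clause is free, so the lower quantifier may take scope over the higher one.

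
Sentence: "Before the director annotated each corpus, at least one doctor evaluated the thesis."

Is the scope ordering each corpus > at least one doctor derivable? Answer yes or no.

No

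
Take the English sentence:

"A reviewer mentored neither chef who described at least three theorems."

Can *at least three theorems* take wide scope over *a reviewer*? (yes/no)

No

*at least three theorems* is embedded in the relative clause *who described at least three theorems* modifying *neither chef*.
Relative clauses are scope islands: a quantifier cannot QR out of a relative clause to take scope in the matrix clause.
There is no licit LF on which *at least three theorems* c-commands *a reviewer*.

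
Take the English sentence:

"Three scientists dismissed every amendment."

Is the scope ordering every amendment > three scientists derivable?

Yes

*every amendment* is the matrix object and *three scientists* the matrix subject; the two are clausemates.
Ordinary QR to a clause-peripheral position gives the wide-scope LF for the lower DP.
So *every amendment* > *three scientists* is among the available readings.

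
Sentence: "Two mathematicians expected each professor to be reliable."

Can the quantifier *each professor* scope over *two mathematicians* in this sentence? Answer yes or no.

*each professor* is the subject of an ECM infinitive — the infinitival complement of an ECM verb is not a scope island, so *each professor* can raise into the matrix clause.
QR within a single clause is free, so the lower quantifier may take scope over the higher one.

Yes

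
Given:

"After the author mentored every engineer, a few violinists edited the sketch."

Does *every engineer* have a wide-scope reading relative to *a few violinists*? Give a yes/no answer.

No

*every engineer* sits inside the adjunct clause *after the author mentored every engineer*.
Since the clause is an adjunct (not a complement), the Adjunct Condition blocks QR across its edge.
So *every engineer* cannot raise to a position above *a few violinists*.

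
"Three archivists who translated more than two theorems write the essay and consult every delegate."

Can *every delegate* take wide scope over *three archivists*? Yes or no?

The DP *every delegate* is contained in one conjunct of the coordinate structure (*consult every delegate*).
QR out of a conjunct would have to apply non-ATB, which the CSC forbids.
*every delegate* is confined to the island and cannot take scope over *three archivists*.

No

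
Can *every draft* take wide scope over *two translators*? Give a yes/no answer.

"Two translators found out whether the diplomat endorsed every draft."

*every draft* is embedded in the embedded question *whether the diplomat endorsed every draft*.
Embedded questions are wh-islands: a quantifier inside an indirect question cannot QR into the matrix clause.
The inverse ordering *every draft* > *two translators* is therefore underivable.

No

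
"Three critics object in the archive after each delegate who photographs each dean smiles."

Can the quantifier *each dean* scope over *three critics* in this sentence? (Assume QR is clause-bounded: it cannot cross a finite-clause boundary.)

No

*each dean* is embedded in the relative clause *who photographs each dean*, which is itself inside the adjunct *after each delegate who photographs each dean smiles*.
The quantifier would have to escape first the RC and then the adjunct — two independent island violations.
Hence only narrow scope for *each dean* (under *three critics*) survives.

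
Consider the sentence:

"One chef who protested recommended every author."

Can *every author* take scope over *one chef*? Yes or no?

The RC *who protested* is an island, but *every author* is not inside it — it is the matrix object, a clausemate of *one chef*.
Nothing blocks QR of the lower DP to a position above the higher one, so inverse scope is available.

Yes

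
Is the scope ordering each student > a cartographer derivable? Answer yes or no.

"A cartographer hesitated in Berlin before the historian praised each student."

*each student* occurs within the adjunct clause *before the historian praised each student*.
The adjunct-island constraint bars QR out of an adverbial clause.
*each student* > *a cartographer* would require crossing that boundary, which is illicit.

No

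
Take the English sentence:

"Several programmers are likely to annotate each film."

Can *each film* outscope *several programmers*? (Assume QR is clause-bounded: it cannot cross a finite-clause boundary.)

Raising constructions are monoclausal for scope purposes; *each film* is not separated from *several programmers* by any island.
Ordinary QR to a clause-peripheral position gives the wide-scope LF for the lower DP.

Yes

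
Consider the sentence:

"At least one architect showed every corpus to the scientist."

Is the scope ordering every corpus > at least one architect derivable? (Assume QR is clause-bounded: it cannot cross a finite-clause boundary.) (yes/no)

Yes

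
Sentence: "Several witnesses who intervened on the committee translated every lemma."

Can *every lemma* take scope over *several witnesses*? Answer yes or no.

The relative clause *who intervened on the committee* modifies *several witnesses*, but *every lemma* is not inside that relative clause — it is an argument of the matrix verb.
Clause-internal QR can adjoin the lower DP above the subject, yielding the inverse reading.
So *every lemma* > *several witnesses* is among the available readings.

Yes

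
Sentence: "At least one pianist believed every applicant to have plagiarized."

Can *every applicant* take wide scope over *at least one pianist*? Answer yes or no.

Yes

*every applicant* is the subject of an ECM infinitive — the infinitival complement of an ECM verb is not a scope island, so *every applicant* can raise into the matrix clause.
No island intervenes, so both surface and inverse scope are derivable.
The sentence is scopally ambiguous between *at least one pianist* > *every applicant* and *every applicant* > *at least one pianist*.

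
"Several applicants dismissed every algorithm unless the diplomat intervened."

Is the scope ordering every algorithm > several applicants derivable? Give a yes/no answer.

Yes

The adjunct island is irrelevant here — *every algorithm* and *several applicants* are both in the matrix clause.
Ordinary QR to a clause-peripheral position gives the wide-scope LF for the lower DP.
So *every algorithm* > *several applicants* is among the available readings.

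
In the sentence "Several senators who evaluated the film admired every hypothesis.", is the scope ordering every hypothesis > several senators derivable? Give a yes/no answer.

*every hypothesis* sits in the matrix clause, not in the relative clause on *several senators*.
QR within a single clause is free, so the lower quantifier may take scope over the higher one.
Both orderings are possible: *several senators* > *every hypothesis* and *every hypothesis* > *several senators*.

Yes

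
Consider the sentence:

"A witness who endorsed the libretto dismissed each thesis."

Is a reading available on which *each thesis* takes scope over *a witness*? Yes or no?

Yes

The RC *who endorsed the libretto* is an island, but *each thesis* is not inside it — it is the matrix object, a clausemate of *a witness*.
Clause-internal QR can adjoin the lower DP above the subject, yielding the inverse reading.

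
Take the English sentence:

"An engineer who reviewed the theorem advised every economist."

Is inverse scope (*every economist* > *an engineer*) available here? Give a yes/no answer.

Yes

The relative clause *who reviewed the theorem* modifies *an engineer*, but *every economist* is not inside that relative clause — it is an argument of the matrix verb.
Since no island is crossed, the inverse ordering is licensed alongside surface scope.
The sentence is scopally ambiguous between *an engineer* > *every economist* and *every economist* > *an engineer*.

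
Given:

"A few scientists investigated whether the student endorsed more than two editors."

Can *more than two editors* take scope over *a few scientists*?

The DP *more than two editors* is contained in the embedded question *whether the student endorsed more than two editors*.
An indirect question is a wh-island; the filled [Spec,CP] blocks QR across the CP edge.
*more than two editors* is confined to the island and cannot take scope over *a few scientists*.

No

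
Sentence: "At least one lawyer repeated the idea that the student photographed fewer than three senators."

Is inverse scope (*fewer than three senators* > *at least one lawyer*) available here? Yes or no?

*fewer than three senators* sits inside the complex NP *the idea that the student photographed fewer than three senators*.
The Complex NP Constraint bars QR out of the complement clause of a noun.
So the wide-scope reading for *fewer than three senators* is blocked.
(Only the surface reading survives: one fixed lawyer with respect to all the relevant senators.)

No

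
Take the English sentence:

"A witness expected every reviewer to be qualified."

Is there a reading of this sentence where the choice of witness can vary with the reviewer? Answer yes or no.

Yes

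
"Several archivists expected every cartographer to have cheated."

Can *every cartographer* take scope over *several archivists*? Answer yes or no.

ECM infinitives lack a CP barrier, so *every cartographer* can QR over the matrix subject *several archivists*.
With no island boundary between them, the object can take inverse scope over the subject via ordinary QR within the clause.

Yes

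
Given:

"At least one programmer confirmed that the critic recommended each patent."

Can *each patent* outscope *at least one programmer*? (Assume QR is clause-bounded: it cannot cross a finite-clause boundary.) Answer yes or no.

No

The DP *each patent* is contained in the finite complement clause *that the critic recommended each patent*.
With QR restricted to its own tensed clause, the embedded quantifier cannot reach a matrix scope position.
So *each patent* cannot raise high enough to outscope *at least one programmer*; only the surface ordering *at least one programmer* > *each patent* is available.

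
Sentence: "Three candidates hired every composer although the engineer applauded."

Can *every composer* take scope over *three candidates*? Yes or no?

Yes

The adjunct island is irrelevant here — *every composer* and *three candidates* are both in the matrix clause.
Nothing blocks QR of the lower DP to a position above the higher one, so inverse scope is available.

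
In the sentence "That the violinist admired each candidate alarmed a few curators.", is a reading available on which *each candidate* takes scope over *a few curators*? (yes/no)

No

Structurally, *each candidate* is inside the sentential subject *that the violinist admired each candidate*.
The subject-island constraint blocks QR out of a clausal subject.
So the wide-scope reading for *each candidate* is blocked.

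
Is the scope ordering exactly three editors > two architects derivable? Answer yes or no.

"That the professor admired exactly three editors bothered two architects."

*exactly three editors* sits inside the sentential subject *that the professor admired exactly three editors*.
The subject-island constraint blocks QR out of a clausal subject.
There is no licit LF on which *exactly three editors* c-commands *two architects*.

No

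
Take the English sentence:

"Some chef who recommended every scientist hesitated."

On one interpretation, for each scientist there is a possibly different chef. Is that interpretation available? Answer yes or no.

No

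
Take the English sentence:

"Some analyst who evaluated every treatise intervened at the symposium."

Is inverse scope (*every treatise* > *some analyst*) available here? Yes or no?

*every treatise* sits inside the relative clause *who evaluated every treatise*.
QR out of a relative clause is ruled out by the relative-clause island constraint.
So the wide-scope reading for *every treatise* is blocked.
(Only the surface reading survives: one fixed analyst with respect to all the relevant treatises.)

No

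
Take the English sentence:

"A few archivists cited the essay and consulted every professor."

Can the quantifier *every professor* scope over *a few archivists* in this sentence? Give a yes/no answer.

*every professor* occurs within one conjunct of the coordinate structure (*consulted every professor*).
QR out of a conjunct would have to apply non-ATB, which the CSC forbids.
So the wide-scope reading for *every professor* is blocked.

No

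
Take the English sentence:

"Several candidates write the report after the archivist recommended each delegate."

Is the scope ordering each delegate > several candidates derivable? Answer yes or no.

No

*each delegate* sits inside the adjunct clause *after the archivist recommended each delegate*.
Adjuncts are opaque for quantifier raising; a quantifier in an adjunct stays inside it.
Hence only narrow scope for *each delegate* (under *several candidates*) survives.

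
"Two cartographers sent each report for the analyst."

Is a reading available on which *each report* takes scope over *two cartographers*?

Yes

*two cartographers* and *each report* are co-arguments of the matrix verb, with nothing but a clause-internal boundary between them.
QR within a single clause is free, so the lower quantifier may take scope over the higher one.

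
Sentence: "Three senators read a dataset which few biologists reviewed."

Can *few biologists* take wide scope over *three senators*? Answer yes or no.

No

*few biologists* occurs within the relative clause *which few biologists reviewed* modifying *a dataset*.
Relative clauses block scope extraction: QR cannot target a position outside the modified NP.
*few biologists* > *three senators* would require crossing that boundary, which is illicit.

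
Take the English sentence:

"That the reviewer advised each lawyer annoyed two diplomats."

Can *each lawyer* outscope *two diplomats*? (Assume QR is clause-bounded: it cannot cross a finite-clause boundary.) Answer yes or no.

The DP *each lawyer* is contained in the sentential subject *that the reviewer advised each lawyer*.
Sentential subjects are islands: a quantifier inside the subject clause cannot raise over the matrix predicate.
The ordering *each lawyer* > *two diplomats* is therefore underivable.

No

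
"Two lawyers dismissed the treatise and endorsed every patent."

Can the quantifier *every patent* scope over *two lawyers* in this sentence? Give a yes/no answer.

No

*every patent* is embedded in one conjunct of the coordinate structure (*endorsed every patent*).
QR out of a conjunct would have to apply non-ATB, which the CSC forbids.
*every patent* is confined to the island and cannot take scope over *two lawyers*.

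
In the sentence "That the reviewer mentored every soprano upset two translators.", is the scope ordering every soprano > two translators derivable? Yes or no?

*every soprano* sits inside the sentential subject *that the reviewer mentored every soprano*.
The subject-island constraint blocks QR out of a clausal subject.
*every soprano* > *two translators* would require crossing that boundary, which is illicit.

No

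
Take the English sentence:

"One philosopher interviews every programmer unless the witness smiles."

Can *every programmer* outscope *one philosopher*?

*every programmer* is a matrix argument; the adjunct is an island but the target quantifier is outside it.
Since no island is crossed, the inverse ordering is licensed alongside surface scope.

Yes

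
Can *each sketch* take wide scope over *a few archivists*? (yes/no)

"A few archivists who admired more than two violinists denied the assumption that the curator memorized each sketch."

*each sketch* is embedded in the complex NP *the assumption that the curator memorized each sketch*.
The complex NP is opaque for QR — the quantifier is frozen inside the noun's complement.
*each sketch* > *a few archivists* would require crossing that boundary, which is illicit.

No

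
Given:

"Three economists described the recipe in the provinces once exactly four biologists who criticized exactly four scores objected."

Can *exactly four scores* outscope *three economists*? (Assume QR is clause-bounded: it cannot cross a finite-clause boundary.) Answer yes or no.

No

The target quantifier *exactly four scores* is part of the relative clause *who criticized exactly four scores*, which is itself inside the adjunct *once exactly four biologists who criticized exactly four scores objected*.
Two island boundaries intervene — the relative clause and the adjunct. Either alone would block QR.
The inverse ordering *exactly four scores* > *three economists* is therefore underivable.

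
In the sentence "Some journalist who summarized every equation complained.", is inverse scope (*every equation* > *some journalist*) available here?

*every equation* is embedded in the relative clause *who summarized every equation*.
The relative clause forms an island for QR, so the quantifier is confined to the head noun's restrictor.
Hence only narrow scope for *every equation* (under *some journalist*) survives.

No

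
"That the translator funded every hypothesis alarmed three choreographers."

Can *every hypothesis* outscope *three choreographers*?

*every hypothesis* is embedded in the sentential subject *that the translator funded every hypothesis*.
Subjects — clausal subjects included — are islands for extraction, and QR is no exception.
There is no licit LF on which *every hypothesis* c-commands *three choreographers*.

No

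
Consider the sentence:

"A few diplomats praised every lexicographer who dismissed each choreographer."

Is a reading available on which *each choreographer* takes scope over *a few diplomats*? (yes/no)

*each choreographer* occurs within the relative clause *who dismissed each choreographer* modifying *every lexicographer*.
Relative clauses are scope islands: a quantifier cannot QR out of a relative clause to take scope in the matrix clause.
So *each choreographer* cannot raise to a position above *a few diplomats*.

No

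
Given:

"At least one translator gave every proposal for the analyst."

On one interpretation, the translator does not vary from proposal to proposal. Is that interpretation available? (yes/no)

Yes

This is the *at least one translator* > *every proposal* reading.
Surface scope (*at least one translator* > *every proposal*) is always derivable; islands only block QR, not in-situ interpretation.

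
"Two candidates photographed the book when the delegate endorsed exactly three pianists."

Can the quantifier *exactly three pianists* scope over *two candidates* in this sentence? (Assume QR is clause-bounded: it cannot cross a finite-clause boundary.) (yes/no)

No

*exactly three pianists* sits inside the adjunct clause *when the delegate endorsed exactly three pianists*.
Adjuncts are opaque for quantifier raising; a quantifier in an adjunct stays inside it.
*exactly three pianists* is confined to the island and cannot take scope over *two candidates*.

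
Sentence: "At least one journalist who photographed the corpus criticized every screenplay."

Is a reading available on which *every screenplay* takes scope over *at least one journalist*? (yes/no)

Yes

*every screenplay* sits in the matrix clause, not in the relative clause on *at least one journalist*.
Since no island is crossed, the inverse ordering is licensed alongside surface scope.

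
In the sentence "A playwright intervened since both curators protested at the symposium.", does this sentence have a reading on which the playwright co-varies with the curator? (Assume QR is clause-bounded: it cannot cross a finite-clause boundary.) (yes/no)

No

That reading corresponds to *both curators* > *a playwright*.
*both curators* is embedded in the adjunct clause *since both curators protested at the symposium*.
Adverbial clauses are not L-marked, so they are barriers for QR — the quantifier cannot escape the adjunct.
So the wide-scope reading for *both curators* is blocked.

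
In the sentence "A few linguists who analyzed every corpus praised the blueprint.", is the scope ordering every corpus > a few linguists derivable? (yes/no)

No

The DP *every corpus* is contained in the relative clause *who analyzed every corpus*.
The relative clause forms an island for QR, so the quantifier is confined to the head noun's restrictor.
There is no licit LF on which *every corpus* c-commands *a few linguists*.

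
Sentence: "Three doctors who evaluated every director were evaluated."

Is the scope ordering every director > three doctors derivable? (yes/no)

No

*every director* occurs within the relative clause *who evaluated every director*.
Relative clauses are scope islands: a quantifier cannot QR out of a relative clause to take scope in the matrix clause.
Hence only narrow scope for *every director* (under *three doctors*) survives.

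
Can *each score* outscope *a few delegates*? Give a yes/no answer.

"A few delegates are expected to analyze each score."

Infinitival complements of raising predicates do not block QR; *each score* and *a few delegates* are effectively clausemates.
QR within a single clause is free, so the lower quantifier may take scope over the higher one.

Yes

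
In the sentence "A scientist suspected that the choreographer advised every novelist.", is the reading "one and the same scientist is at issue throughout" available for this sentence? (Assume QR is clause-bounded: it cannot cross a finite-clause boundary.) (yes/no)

Yes

The paraphrase describes the scope ordering *a scientist* > *every novelist*.
Surface scope (*a scientist* > *every novelist*) is always derivable; islands only block QR, not in-situ interpretation.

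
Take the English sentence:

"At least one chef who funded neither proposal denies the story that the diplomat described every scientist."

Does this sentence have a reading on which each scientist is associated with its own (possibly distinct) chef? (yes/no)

No

This is the *every scientist* > *at least one chef* reading.
*every scientist* occurs within the complex NP *the story that the diplomat described every scientist*.
Noun-complement clauses are scope islands (the Complex NP Constraint): a quantifier inside one cannot scope into the matrix.
The inverse ordering *every scientist* > *at least one chef* is therefore underivable.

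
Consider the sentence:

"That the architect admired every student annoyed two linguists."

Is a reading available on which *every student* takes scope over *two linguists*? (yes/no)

*every student* occurs within the sentential subject *that the architect admired every student*.
The Sentential Subject Constraint rules out raising the quantifier out of the that-clause subject.
*every student* is confined to the island and cannot take scope over *two linguists*.

No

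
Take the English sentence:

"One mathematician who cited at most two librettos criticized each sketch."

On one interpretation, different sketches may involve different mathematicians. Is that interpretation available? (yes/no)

The paraphrase describes the scope ordering *each sketch* > *one mathematician*.
*each sketch* sits in the matrix clause, not in the relative clause on *one mathematician*.
Nothing blocks QR of the lower DP to a position above the higher one, so inverse scope is available.
The sentence is scopally ambiguous between *one mathematician* > *each sketch* and *each sketch* > *one mathematician*.

Yes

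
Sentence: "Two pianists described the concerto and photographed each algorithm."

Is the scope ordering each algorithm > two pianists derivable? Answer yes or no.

Structurally, *each algorithm* is inside one conjunct of the coordinate structure (*photographed each algorithm*).
A quantifier cannot raise out of one conjunct of a coordination across the whole coordinate structure — the CSC applies to QR.
So *each algorithm* cannot raise high enough to outscope *two pianists*; only the surface ordering *two pianists* > *each algorithm* is available.

No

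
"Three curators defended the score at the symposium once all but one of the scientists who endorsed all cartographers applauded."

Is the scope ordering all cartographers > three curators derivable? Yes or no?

*all cartographers* occurs within the relative clause *who endorsed all cartographers*, which is itself inside the adjunct *once all but one of the scientists who endorsed all cartographers applauded*.
Nested islands: the RC island is itself inside an adjunct island, so wide scope is doubly excluded.
The inverse ordering *all cartographers* > *three curators* is therefore underivable.

No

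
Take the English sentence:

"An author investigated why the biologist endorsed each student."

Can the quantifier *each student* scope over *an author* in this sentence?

The target quantifier *each student* is part of the embedded question *why the biologist endorsed each student*.
Embedded wh-clauses are opaque for QR, so the quantifier stays inside the question.
So *each student* cannot raise to a position above *an author*.
(Only the surface reading survives: one fixed author with respect to all the relevant students.)

No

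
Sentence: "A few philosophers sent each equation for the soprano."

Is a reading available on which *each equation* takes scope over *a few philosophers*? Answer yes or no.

Yes

*each equation* and *a few philosophers* are in the same minimal clause.
Clause-internal QR can adjoin the lower DP above the subject, yielding the inverse reading.
The sentence is scopally ambiguous between *a few philosophers* > *each equation* and *each equation* > *a few philosophers*.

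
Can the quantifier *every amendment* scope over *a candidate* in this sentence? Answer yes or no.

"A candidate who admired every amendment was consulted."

No

*every amendment* sits inside the relative clause *who admired every amendment*.
QR out of a relative clause is ruled out by the relative-clause island constraint.
*every amendment* is confined to the island and cannot take scope over *a candidate*.
(Only the surface reading survives: one fixed candidate with respect to all the relevant amendments.)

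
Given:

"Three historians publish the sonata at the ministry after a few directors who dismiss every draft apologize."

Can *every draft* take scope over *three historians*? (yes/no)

No

The DP *every draft* is contained in the relative clause *who dismiss every draft*, which is itself inside the adjunct *after a few directors who dismiss every draft apologize*.
Both the relative clause and the enclosing adjunct are scope islands; QR cannot cross either.
So *every draft* cannot raise high enough to outscope *three historians*; only the surface ordering *three historians* > *every draft* is available.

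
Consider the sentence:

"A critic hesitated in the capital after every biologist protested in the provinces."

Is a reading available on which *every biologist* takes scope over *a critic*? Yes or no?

*every biologist* sits inside the adjunct clause *after every biologist protested in the provinces*.
Scope out of an adjunct clause is unavailable: QR respects the adjunct-island constraint.
So the wide-scope reading for *every biologist* is blocked.

No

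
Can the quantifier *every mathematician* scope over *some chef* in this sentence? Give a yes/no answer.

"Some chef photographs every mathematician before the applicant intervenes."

*every mathematician* is a matrix argument; the adjunct is an island but the target quantifier is outside it.
No island intervenes, so both surface and inverse scope are derivable.

Yes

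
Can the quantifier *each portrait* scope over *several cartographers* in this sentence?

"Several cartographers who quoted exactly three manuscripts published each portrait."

The relative clause *who quoted exactly three manuscripts* modifies *several cartographers*, but *each portrait* is not inside that relative clause — it is an argument of the matrix verb.
Nothing blocks QR of the lower DP to a position above the higher one, so inverse scope is available.
Both orderings are possible: *several cartographers* > *each portrait* and *each portrait* > *several cartographers*.

Yes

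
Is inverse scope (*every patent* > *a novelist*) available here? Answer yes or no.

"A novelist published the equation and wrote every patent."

The DP *every patent* is contained in one conjunct of the coordinate structure (*wrote every patent*).
A quantifier cannot raise out of one conjunct of a coordination across the whole coordinate structure — the CSC applies to QR.
So *every patent* cannot raise high enough to outscope *a novelist*; only the surface ordering *a novelist* > *every patent* is available.

No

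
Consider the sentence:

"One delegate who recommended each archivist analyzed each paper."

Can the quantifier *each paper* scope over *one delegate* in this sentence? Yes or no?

Yes

Although the sentence contains a relative clause (*who recommended each archivist*), *each paper* is outside it, in the matrix VP.
Nothing blocks QR of the lower DP to a position above the higher one, so inverse scope is available.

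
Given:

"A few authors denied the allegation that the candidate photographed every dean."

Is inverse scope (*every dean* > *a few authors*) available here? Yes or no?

*every dean* is embedded in the complex NP *the allegation that the candidate photographed every dean*.
A that-clause complement to a noun is an island; QR cannot cross the NP boundary.
So *every dean* cannot raise high enough to outscope *a few authors*; only the surface ordering *a few authors* > *every dean* is available.

No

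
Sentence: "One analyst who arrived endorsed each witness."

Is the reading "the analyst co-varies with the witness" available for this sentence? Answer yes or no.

Yes

The paraphrase describes the scope ordering *each witness* > *one analyst*.
Although the sentence contains a relative clause (*who arrived*), *each witness* is outside it, in the matrix VP.
No island intervenes, so both surface and inverse scope are derivable.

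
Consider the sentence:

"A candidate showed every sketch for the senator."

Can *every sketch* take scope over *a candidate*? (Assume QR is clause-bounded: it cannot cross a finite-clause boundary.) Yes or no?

*a candidate* and *every sketch* are co-arguments of the matrix verb, with nothing but a clause-internal boundary between them.
Ordinary QR to a clause-peripheral position gives the wide-scope LF for the lower DP.
So *every sketch* > *a candidate* is among the available readings.

Yes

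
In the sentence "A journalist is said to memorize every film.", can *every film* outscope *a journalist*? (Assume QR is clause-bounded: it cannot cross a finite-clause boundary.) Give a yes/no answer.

*every film* is inside a raising infinitive, which is transparent to QR (no CP barrier), so it behaves as a matrix argument.
Since no island is crossed, the inverse ordering is licensed alongside surface scope.

Yes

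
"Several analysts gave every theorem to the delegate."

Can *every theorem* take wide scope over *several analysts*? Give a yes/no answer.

Yes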